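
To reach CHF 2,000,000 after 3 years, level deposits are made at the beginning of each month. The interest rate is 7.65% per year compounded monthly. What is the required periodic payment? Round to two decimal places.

CHF 49,286.11

Level annuity due; solve FV = PMT × [((1+r)^n − 1)/r] × (1+r) for PMT.
Periodic rate r = 0.0765/12 per month; n is counted in months.
With n = 36: PMT = 2,000,000 / ([((1+r)^n − 1)/r] × (1+r)) = CHF 49,286.11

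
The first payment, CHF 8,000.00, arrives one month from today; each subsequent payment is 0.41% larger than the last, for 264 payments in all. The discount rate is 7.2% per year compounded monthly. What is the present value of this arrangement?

Periodic rate r = 0.072/12 per month; n is counted in months.
Growing ordinary annuity: PV = PMT₁ × [1 − ((1+g)/(1+r))^n] / (r − g) = 8,000 × [1 − ((1+0.0041)/(1+r))^264] / (r − 0.0041) = CHF 1,654,361.90.

CHF 1,654,361.90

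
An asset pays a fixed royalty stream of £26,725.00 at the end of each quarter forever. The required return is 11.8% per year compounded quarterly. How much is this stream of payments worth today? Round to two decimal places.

Periodic rate r = 0.118/4 per quarter.
Level perpetuity: PV = PMT / r = 26,725 / (0.118/4) = £905,932.20.

£905,932.20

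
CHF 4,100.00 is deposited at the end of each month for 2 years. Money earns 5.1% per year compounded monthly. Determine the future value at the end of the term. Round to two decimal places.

This is an ordinary annuity: 24 deposits of CHF 4,100.00 at the end of each month.
Periodic rate r = 0.051/12 per month; n is counted in months.
FV = PMT × [((1+r)^n − 1)/r] = 4,100 × [(1+r)^24 − 1] / r = CHF 103,362.59

CHF 103,362.59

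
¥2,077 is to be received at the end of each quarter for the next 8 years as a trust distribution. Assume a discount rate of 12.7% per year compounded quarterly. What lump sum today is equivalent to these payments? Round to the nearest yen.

¥41,357

This is an ordinary annuity: 32 payments of ¥2,077 at the end of each quarter.
Periodic rate r = 0.127/4 per quarter; n is counted in quarters.
PV = PMT × [(1 − (1+r)^−n)/r] = 2,077 × [1 − (1+r)^−32] / r = ¥41,357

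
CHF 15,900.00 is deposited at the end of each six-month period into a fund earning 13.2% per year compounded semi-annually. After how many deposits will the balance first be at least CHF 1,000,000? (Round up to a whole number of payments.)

Periodic rate r = 0.132/2 per half-year; n is counted in half-years.
Ordinary annuity FV: 1,000,000 = 15,900 × [((1+r)^n − 1)/r].
(1+r)^n = 1 + 1,000,000 × r / 15,900, so n = ln(1 + 1,000,000·r/15,900) / ln(1+r) = 25.65.
Round up to a whole number of payments: n = 26.

26 payments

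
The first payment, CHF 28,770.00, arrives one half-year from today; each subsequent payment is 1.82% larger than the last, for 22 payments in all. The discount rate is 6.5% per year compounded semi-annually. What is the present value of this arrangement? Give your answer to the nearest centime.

CHF 531,585.39

Periodic rate r = 0.065/2 per half-year; n is counted in half-years.
Growing ordinary annuity: PV = PMT₁ × [1 − ((1+g)/(1+r))^n] / (r − g) = 28,770 × [1 − ((1+0.0182)/(1+r))^22] / (r − 0.0182) = CHF 531,585.39.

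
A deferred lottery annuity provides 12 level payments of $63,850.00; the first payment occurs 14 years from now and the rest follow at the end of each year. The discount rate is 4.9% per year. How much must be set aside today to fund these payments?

Ordinary annuity of 12 payments, first payment at period 14.
Periodic rate r = 0.049 per year.
The ordinary-annuity PV formula values the stream one period before the first payment (period 13); discount that back 13 periods:
PV₀ = 63,850 × [1 − (1+r)^−12] / r × (1+r)^−13 = $305,580.40

$305,580.40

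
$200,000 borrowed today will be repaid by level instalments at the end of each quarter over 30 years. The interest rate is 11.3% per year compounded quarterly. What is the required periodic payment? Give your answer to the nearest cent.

$5,856.93

Level ordinary annuity; solve PV = PMT × [(1 − (1+r)^−n)/r] for PMT.
Periodic rate r = 0.113/4 per quarter; n is counted in quarters.
With n = 120: PMT = 200,000 / ([(1 − (1+r)^−n)/r]) = $5,856.93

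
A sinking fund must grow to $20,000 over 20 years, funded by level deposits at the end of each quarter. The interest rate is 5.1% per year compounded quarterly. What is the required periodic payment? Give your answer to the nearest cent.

$145.27

Level ordinary annuity; solve FV = PMT × [((1+r)^n − 1)/r] for PMT.
Periodic rate r = 0.051/4 per quarter; n is counted in quarters.
With n = 80: PMT = 20,000 / ([((1+r)^n − 1)/r]) = $145.27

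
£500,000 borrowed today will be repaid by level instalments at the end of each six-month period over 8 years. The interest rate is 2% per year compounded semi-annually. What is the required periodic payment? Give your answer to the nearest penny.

£33,972.30

Level ordinary annuity; solve PV = PMT × [(1 − (1+r)^−n)/r] for PMT.
Periodic rate r = 0.02/2 per half-year; n is counted in half-years.
With n = 16: PMT = 500,000 / ([(1 − (1+r)^−n)/r]) = £33,972.30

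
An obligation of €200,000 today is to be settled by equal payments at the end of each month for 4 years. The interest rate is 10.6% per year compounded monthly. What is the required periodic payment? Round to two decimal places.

Level ordinary annuity; solve PV = PMT × [(1 − (1+r)^−n)/r] for PMT.
Periodic rate r = 0.106/12 per month; n is counted in months.
With n = 48: PMT = 200,000 / ([(1 − (1+r)^−n)/r]) = €5,130.34

€5,130.34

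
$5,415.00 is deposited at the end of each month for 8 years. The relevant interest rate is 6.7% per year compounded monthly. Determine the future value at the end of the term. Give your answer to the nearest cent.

$685,306.68

This is an ordinary annuity: 96 deposits of $5,415.00 at the end of each month.
Periodic rate r = 0.067/12 per month; n is counted in months.
FV = PMT × [((1+r)^n − 1)/r] = 5,415 × [(1+r)^96 − 1] / r = $685,306.68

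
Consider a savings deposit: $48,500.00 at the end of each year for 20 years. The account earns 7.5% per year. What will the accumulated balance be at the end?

$2,100,277.04

This is an ordinary annuity: 20 deposits of $48,500.00 at the end of each year.
Periodic rate r = 0.075 per year.
FV = PMT × [((1+r)^n − 1)/r] = 48,500 × [(1+r)^20 − 1] / r = $2,100,277.04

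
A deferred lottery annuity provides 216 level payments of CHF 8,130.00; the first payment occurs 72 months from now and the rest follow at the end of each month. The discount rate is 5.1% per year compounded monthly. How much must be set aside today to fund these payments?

Ordinary annuity of 216 payments, first payment at period 72.
Periodic rate r = 0.051/12 per month; n is counted in months.
The ordinary-annuity PV formula values the stream one period before the first payment (period 71); discount that back 71 periods:
PV₀ = 8,130 × [1 − (1+r)^−216] / r × (1+r)^−71 = CHF 849,207.58

CHF 849,207.58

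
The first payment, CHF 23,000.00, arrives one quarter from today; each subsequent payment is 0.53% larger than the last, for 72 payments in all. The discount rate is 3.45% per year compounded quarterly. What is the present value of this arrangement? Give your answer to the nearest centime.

CHF 1,463,673.15

Periodic rate r = 0.0345/4 per quarter; n is counted in quarters.
Growing ordinary annuity: PV = PMT₁ × [1 − ((1+g)/(1+r))^n] / (r − g) = 23,000 × [1 − ((1+0.0053)/(1+r))^72] / (r − 0.0053) = CHF 1,463,673.15.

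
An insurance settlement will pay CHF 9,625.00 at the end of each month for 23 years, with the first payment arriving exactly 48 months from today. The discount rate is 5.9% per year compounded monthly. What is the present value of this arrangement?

CHF 1,153,060.77

Ordinary annuity of 276 payments, first payment at period 48.
Periodic rate r = 0.059/12 per month; n is counted in months.
The ordinary-annuity PV formula values the stream one period before the first payment (period 47); discount that back 47 periods:
PV₀ = 9,625 × [1 − (1+r)^−276] / r × (1+r)^−47 = CHF 1,153,060.77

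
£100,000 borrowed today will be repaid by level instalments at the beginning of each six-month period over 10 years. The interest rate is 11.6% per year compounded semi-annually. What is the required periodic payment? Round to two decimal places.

£8,107.22

Level annuity due; solve PV = PMT × [(1 − (1+r)^−n)/r] × (1+r) for PMT.
Periodic rate r = 0.116/2 per half-year; n is counted in half-years.
With n = 20: PMT = 100,000 / ([(1 − (1+r)^−n)/r] × (1+r)) = £8,107.22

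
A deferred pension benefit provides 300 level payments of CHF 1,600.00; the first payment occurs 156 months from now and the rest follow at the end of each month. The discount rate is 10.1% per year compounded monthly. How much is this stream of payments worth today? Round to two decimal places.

Ordinary annuity of 300 payments, first payment at period 156.
Periodic rate r = 0.101/12 per month; n is counted in months.
The ordinary-annuity PV formula values the stream one period before the first payment (period 155); discount that back 155 periods:
PV₀ = 1,600 × [1 − (1+r)^−300] / r × (1+r)^−155 = CHF 47,658.04

CHF 47,658.04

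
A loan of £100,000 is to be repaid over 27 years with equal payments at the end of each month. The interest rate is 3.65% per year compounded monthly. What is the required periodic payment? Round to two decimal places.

£485.74

Level ordinary annuity; solve PV = PMT × [(1 − (1+r)^−n)/r] for PMT.
Periodic rate r = 0.0365/12 per month; n is counted in months.
With n = 324: PMT = 100,000 / ([(1 − (1+r)^−n)/r]) = £485.74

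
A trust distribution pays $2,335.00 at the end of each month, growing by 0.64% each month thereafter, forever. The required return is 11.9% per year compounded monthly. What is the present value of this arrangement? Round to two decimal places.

$663,981.04

Periodic rate r = 0.119/12 per month.
Growing perpetuity (Gordon): PV = PMT₁ / (r − g) = 2,335 / (r − 0.0064) = $663,981.04.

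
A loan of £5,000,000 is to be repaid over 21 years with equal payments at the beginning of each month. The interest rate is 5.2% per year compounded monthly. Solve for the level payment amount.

£32,506.24

Level annuity due; solve PV = PMT × [(1 − (1+r)^−n)/r] × (1+r) for PMT.
Periodic rate r = 0.052/12 per month; n is counted in months.
With n = 252: PMT = 5,000,000 / ([(1 − (1+r)^−n)/r] × (1+r)) = £32,506.24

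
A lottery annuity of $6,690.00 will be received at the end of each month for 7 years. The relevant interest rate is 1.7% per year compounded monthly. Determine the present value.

$529,458.08

This is an ordinary annuity: 84 payments of $6,690.00 at the end of each month.
Periodic rate r = 0.017/12 per month; n is counted in months.
PV = PMT × [(1 − (1+r)^−n)/r] = 6,690 × [1 − (1+r)^−84] / r = $529,458.08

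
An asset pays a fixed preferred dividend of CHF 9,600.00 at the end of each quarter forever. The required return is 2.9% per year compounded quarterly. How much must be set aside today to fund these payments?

Periodic rate r = 0.029/4 per quarter.
Level perpetuity: PV = PMT / r = 9,600 / (0.029/4) = CHF 1,324,137.93.

CHF 1,324,137.93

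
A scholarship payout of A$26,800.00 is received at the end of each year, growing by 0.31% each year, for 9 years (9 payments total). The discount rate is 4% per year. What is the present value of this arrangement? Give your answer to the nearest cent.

Periodic rate r = 0.04 per year.
Growing ordinary annuity: PV = PMT₁ × [1 − ((1+g)/(1+r))^n] / (r − g) = 26,800 × [1 − ((1+0.0031)/(1+r))^9] / (r − 0.0031) = A$201,592.84.

A$201,592.84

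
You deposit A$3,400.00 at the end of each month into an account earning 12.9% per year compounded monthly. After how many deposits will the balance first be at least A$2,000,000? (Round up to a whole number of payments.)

Periodic rate r = 0.129/12 per month; n is counted in months.
Ordinary annuity FV: 2,000,000 = 3,400 × [((1+r)^n − 1)/r].
(1+r)^n = 1 + 2,000,000 × r / 3,400, so n = ln(1 + 2,000,000·r/3,400) / ln(1+r) = 186.21.
Round up to a whole number of payments: n = 187.

187 payments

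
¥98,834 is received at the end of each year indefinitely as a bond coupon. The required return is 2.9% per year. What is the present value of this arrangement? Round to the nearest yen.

Periodic rate r = 0.029 per year.
Level perpetuity: PV = PMT / r = 98,834 / (0.029) = ¥3,408,069.

¥3,408,069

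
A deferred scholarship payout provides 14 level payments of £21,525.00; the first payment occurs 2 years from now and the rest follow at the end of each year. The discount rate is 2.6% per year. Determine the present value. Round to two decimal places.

£243,579.60

Ordinary annuity of 14 payments, first payment at period 2.
Periodic rate r = 0.026 per year.
The ordinary-annuity PV formula values the stream one period before the first payment (period 1); discount that back 1 periods:
PV₀ = 21,525 × [1 − (1+r)^−14] / r × (1+r)^−1 = £243,579.60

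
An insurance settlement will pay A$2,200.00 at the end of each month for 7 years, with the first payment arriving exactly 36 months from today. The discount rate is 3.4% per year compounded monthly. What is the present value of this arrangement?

A$148,762.84

Ordinary annuity of 84 payments, first payment at period 36.
Periodic rate r = 0.034/12 per month; n is counted in months.
The ordinary-annuity PV formula values the stream one period before the first payment (period 35); discount that back 35 periods:
PV₀ = 2,200 × [1 − (1+r)^−84] / r × (1+r)^−35 = A$148,762.84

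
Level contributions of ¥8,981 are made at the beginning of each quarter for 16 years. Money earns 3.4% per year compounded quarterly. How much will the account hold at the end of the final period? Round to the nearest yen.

¥766,068

This is an annuity due: 64 deposits of ¥8,981 at the beginning of each quarter.
Periodic rate r = 0.034/4 per quarter; n is counted in quarters.
FV = PMT × [((1+r)^n − 1)/r] × (1+r) = 8,981 × [(1+r)^64 − 1] / r × (1+r) = ¥766,068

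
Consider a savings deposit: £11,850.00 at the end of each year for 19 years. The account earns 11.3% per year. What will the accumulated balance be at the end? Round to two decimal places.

£696,899.47

This is an ordinary annuity: 19 deposits of £11,850.00 at the end of each year.
Periodic rate r = 0.113 per year.
FV = PMT × [((1+r)^n − 1)/r] = 11,850 × [(1+r)^19 − 1] / r = £696,899.47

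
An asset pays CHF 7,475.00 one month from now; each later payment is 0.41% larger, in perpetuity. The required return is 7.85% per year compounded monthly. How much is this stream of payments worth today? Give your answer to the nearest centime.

CHF 3,061,433.45

Periodic rate r = 0.0785/12 per month.
Growing perpetuity (Gordon): PV = PMT₁ / (r − g) = 7,475 / (r − 0.0041) = CHF 3,061,433.45.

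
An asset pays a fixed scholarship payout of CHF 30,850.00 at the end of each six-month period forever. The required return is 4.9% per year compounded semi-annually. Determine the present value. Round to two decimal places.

Periodic rate r = 0.049/2 per half-year.
Level perpetuity: PV = PMT / r = 30,850 / (0.049/2) = CHF 1,259,183.67.

CHF 1,259,183.67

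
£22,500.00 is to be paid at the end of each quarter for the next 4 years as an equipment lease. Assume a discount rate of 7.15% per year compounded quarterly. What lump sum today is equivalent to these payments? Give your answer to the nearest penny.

£310,704.22

This is an ordinary annuity: 16 payments of £22,500.00 at the end of each quarter.
Periodic rate r = 0.0715/4 per quarter; n is counted in quarters.
PV = PMT × [(1 − (1+r)^−n)/r] = 22,500 × [1 − (1+r)^−16] / r = £310,704.22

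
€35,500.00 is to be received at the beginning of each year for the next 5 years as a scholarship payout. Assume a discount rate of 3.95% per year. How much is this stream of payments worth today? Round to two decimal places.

This is an annuity due: 5 payments of €35,500.00 at the beginning of each year.
Periodic rate r = 0.0395 per year.
PV = PMT × [(1 − (1+r)^−n)/r] × (1+r) = 35,500 × [1 − (1+r)^−5] / r × (1+r) = €164,513.27

€164,513.27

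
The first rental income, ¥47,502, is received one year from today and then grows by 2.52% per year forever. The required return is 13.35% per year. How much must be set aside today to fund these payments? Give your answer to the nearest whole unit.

¥438,615

Periodic rate r = 0.1335 per year.
Growing perpetuity (Gordon): PV = PMT₁ / (r − g) = 47,502 / (r − 0.0252) = ¥438,615.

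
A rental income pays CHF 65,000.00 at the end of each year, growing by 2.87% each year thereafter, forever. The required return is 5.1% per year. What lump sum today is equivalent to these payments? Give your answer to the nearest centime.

Periodic rate r = 0.051 per year.
Growing perpetuity (Gordon): PV = PMT₁ / (r − g) = 65,000 / (r − 0.0287) = CHF 2,914,798.21.

CHF 2,914,798.21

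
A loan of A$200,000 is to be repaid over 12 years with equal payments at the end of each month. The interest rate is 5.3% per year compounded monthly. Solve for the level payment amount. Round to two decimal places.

A$1,880.02

Level ordinary annuity; solve PV = PMT × [(1 − (1+r)^−n)/r] for PMT.
Periodic rate r = 0.053/12 per month; n is counted in months.
With n = 144: PMT = 200,000 / ([(1 − (1+r)^−n)/r]) = A$1,880.02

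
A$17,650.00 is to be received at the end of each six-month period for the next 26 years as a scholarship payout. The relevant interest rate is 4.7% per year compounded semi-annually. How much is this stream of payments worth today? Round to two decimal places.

This is an ordinary annuity: 52 payments of A$17,650.00 at the end of each six-month period.
Periodic rate r = 0.047/2 per half-year; n is counted in half-years.
PV = PMT × [(1 − (1+r)^−n)/r] = 17,650 × [1 − (1+r)^−52] / r = A$526,619.41

A$526,619.41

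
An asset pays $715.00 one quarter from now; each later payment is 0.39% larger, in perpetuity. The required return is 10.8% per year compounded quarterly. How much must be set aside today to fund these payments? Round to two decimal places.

$30,952.38

Periodic rate r = 0.108/4 per quarter.
Growing perpetuity (Gordon): PV = PMT₁ / (r − g) = 715 / (r − 0.0039) = $30,952.38.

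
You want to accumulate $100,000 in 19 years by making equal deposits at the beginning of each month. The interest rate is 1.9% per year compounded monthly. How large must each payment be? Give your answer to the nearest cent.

$363.95

Level annuity due; solve FV = PMT × [((1+r)^n − 1)/r] × (1+r) for PMT.
Periodic rate r = 0.019/12 per month; n is counted in months.
With n = 228: PMT = 100,000 / ([((1+r)^n − 1)/r] × (1+r)) = $363.95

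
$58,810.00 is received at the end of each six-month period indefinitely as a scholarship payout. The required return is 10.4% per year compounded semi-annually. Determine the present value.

Periodic rate r = 0.104/2 per half-year.
Level perpetuity: PV = PMT / r = 58,810 / (0.104/2) = $1,130,961.54.

$1,130,961.54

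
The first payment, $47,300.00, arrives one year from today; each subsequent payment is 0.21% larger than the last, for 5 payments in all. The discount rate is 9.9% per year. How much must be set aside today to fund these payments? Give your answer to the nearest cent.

$180,448.59

Periodic rate r = 0.099 per year.
Growing ordinary annuity: PV = PMT₁ × [1 − ((1+g)/(1+r))^n] / (r − g) = 47,300 × [1 − ((1+0.0021)/(1+r))^5] / (r − 0.0021) = $180,448.59.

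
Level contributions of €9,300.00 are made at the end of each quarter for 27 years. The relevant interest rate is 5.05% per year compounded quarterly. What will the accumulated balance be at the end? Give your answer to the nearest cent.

€2,119,018.07

This is an ordinary annuity: 108 deposits of €9,300.00 at the end of each quarter.
Periodic rate r = 0.0505/4 per quarter; n is counted in quarters.
FV = PMT × [((1+r)^n − 1)/r] = 9,300 × [(1+r)^108 − 1] / r = €2,119,018.07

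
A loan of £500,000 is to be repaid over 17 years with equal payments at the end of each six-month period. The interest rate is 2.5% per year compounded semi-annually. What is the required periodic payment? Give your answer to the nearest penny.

Level ordinary annuity; solve PV = PMT × [(1 − (1+r)^−n)/r] for PMT.
Periodic rate r = 0.025/2 per half-year; n is counted in half-years.
With n = 34: PMT = 500,000 / ([(1 − (1+r)^−n)/r]) = £18,141.93

£18,141.93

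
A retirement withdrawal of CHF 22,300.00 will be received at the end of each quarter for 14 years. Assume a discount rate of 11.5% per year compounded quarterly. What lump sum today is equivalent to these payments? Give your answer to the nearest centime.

This is an ordinary annuity: 56 payments of CHF 22,300.00 at the end of each quarter.
Periodic rate r = 0.115/4 per quarter; n is counted in quarters.
PV = PMT × [(1 − (1+r)^−n)/r] = 22,300 × [1 − (1+r)^−56] / r = CHF 617,047.67

CHF 617,047.67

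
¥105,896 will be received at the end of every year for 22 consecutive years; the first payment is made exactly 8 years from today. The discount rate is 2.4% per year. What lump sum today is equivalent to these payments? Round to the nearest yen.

Ordinary annuity of 22 payments, first payment at period 8.
Periodic rate r = 0.024 per year.
The ordinary-annuity PV formula values the stream one period before the first payment (period 7); discount that back 7 periods:
PV₀ = 105,896 × [1 − (1+r)^−22] / r × (1+r)^−7 = ¥1,519,351

¥1,519,351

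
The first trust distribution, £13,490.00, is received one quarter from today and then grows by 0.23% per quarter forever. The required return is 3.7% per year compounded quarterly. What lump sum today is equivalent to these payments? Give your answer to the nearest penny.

£1,941,007.19

Periodic rate r = 0.037/4 per quarter.
Growing perpetuity (Gordon): PV = PMT₁ / (r − g) = 13,490 / (r − 0.0023) = £1,941,007.19.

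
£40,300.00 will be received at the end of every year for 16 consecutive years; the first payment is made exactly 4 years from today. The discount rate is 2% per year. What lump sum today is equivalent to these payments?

Ordinary annuity of 16 payments, first payment at period 4.
Periodic rate r = 0.02 per year.
The ordinary-annuity PV formula values the stream one period before the first payment (period 3); discount that back 3 periods:
PV₀ = 40,300 × [1 − (1+r)^−16] / r × (1+r)^−3 = £515,621.52

£515,621.52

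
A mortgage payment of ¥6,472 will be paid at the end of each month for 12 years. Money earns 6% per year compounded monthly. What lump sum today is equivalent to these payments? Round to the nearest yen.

¥663,217

This is an ordinary annuity: 144 payments of ¥6,472 at the end of each month.
Periodic rate r = 0.06/12 per month; n is counted in months.
PV = PMT × [(1 − (1+r)^−n)/r] = 6,472 × [1 − (1+r)^−144] / r = ¥663,217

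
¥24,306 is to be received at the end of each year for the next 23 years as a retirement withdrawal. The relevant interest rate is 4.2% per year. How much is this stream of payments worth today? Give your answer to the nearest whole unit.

¥354,064

This is an ordinary annuity: 23 payments of ¥24,306 at the end of each year.
Periodic rate r = 0.042 per year.
PV = PMT × [(1 − (1+r)^−n)/r] = 24,306 × [1 − (1+r)^−23] / r = ¥354,064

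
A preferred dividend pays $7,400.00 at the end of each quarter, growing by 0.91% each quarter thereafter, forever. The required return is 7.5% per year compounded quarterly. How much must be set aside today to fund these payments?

$766,839.38

Periodic rate r = 0.075/4 per quarter.
Growing perpetuity (Gordon): PV = PMT₁ / (r − g) = 7,400 / (r − 0.0091) = $766,839.38.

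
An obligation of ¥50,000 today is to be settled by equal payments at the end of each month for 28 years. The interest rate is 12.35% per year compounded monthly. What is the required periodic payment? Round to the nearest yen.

¥532

Level ordinary annuity; solve PV = PMT × [(1 − (1+r)^−n)/r] for PMT.
Periodic rate r = 0.1235/12 per month; n is counted in months.
With n = 336: PMT = 50,000 / ([(1 − (1+r)^−n)/r]) = ¥532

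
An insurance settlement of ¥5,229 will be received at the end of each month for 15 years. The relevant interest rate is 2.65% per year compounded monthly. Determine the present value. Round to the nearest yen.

This is an ordinary annuity: 180 payments of ¥5,229 at the end of each month.
Periodic rate r = 0.0265/12 per month; n is counted in months.
PV = PMT × [(1 − (1+r)^−n)/r] = 5,229 × [1 − (1+r)^−180] / r = ¥775,962

¥775,962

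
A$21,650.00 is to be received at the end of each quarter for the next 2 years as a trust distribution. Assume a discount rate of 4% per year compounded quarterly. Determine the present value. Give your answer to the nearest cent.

A$165,658.82

This is an ordinary annuity: 8 payments of A$21,650.00 at the end of each quarter.
Periodic rate r = 0.04/4 per quarter; n is counted in quarters.
PV = PMT × [(1 − (1+r)^−n)/r] = 21,650 × [1 − (1+r)^−8] / r = A$165,658.82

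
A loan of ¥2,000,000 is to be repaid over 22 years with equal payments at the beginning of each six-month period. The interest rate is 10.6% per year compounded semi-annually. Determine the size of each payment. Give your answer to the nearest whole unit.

Level annuity due; solve PV = PMT × [(1 − (1+r)^−n)/r] × (1+r) for PMT.
Periodic rate r = 0.106/2 per half-year; n is counted in half-years.
With n = 44: PMT = 2,000,000 / ([(1 − (1+r)^−n)/r] × (1+r)) = ¥112,233

¥112,233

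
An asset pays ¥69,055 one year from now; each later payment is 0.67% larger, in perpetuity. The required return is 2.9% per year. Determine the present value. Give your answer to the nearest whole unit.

Periodic rate r = 0.029 per year.
Growing perpetuity (Gordon): PV = PMT₁ / (r − g) = 69,055 / (r − 0.0067) = ¥3,096,637.

¥3,096,637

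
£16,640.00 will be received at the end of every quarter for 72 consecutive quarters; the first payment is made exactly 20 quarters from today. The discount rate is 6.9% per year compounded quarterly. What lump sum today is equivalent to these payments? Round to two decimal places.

Ordinary annuity of 72 payments, first payment at period 20.
Periodic rate r = 0.069/4 per quarter; n is counted in quarters.
The ordinary-annuity PV formula values the stream one period before the first payment (period 19); discount that back 19 periods:
PV₀ = 16,640 × [1 − (1+r)^−72] / r × (1+r)^−19 = £493,564.88

£493,564.88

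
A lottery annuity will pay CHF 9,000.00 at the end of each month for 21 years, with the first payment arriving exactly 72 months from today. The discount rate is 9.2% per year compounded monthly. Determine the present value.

Ordinary annuity of 252 payments, first payment at period 72.
Periodic rate r = 0.092/12 per month; n is counted in months.
The ordinary-annuity PV formula values the stream one period before the first payment (period 71); discount that back 71 periods:
PV₀ = 9,000 × [1 − (1+r)^−252] / r × (1+r)^−71 = CHF 582,948.63

CHF 582,948.63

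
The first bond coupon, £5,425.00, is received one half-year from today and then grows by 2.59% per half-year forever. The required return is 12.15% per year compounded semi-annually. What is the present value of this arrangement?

£155,667.14

Periodic rate r = 0.1215/2 per half-year.
Growing perpetuity (Gordon): PV = PMT₁ / (r − g) = 5,425 / (r − 0.0259) = £155,667.14.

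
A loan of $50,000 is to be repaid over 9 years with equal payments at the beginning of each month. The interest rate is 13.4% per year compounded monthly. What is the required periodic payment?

Level annuity due; solve PV = PMT × [(1 − (1+r)^−n)/r] × (1+r) for PMT.
Periodic rate r = 0.134/12 per month; n is counted in months.
With n = 108: PMT = 50,000 / ([(1 − (1+r)^−n)/r] × (1+r)) = $790.39

$790.39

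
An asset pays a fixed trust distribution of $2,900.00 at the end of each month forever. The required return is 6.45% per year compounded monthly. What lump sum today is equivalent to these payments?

Periodic rate r = 0.0645/12 per month.
Level perpetuity: PV = PMT / r = 2,900 / (0.0645/12) = $539,534.88.

$539,534.88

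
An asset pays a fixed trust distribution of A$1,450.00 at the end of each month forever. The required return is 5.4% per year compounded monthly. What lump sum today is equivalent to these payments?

Periodic rate r = 0.054/12 per month.
Level perpetuity: PV = PMT / r = 1,450 / (0.054/12) = A$322,222.22.

A$322,222.22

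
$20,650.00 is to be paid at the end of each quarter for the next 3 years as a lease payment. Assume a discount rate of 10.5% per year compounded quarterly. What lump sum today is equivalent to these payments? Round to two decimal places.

This is an ordinary annuity: 12 payments of $20,650.00 at the end of each quarter.
Periodic rate r = 0.105/4 per quarter; n is counted in quarters.
PV = PMT × [(1 − (1+r)^−n)/r] = 20,650 × [1 − (1+r)^−12] / r = $210,228.53

$210,228.53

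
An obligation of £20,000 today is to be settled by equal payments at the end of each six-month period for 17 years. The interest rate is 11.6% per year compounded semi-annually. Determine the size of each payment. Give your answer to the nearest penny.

Level ordinary annuity; solve PV = PMT × [(1 − (1+r)^−n)/r] for PMT.
Periodic rate r = 0.116/2 per half-year; n is counted in half-years.
With n = 34: PMT = 20,000 / ([(1 − (1+r)^−n)/r]) = £1,360.00

£1,360.00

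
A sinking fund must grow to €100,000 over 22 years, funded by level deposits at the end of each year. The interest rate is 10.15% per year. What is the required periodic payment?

Level ordinary annuity; solve FV = PMT × [((1+r)^n − 1)/r] for PMT.
Periodic rate r = 0.1015 per year.
With n = 22: PMT = 100,000 / ([((1+r)^n − 1)/r]) = €1,373.85

€1,373.85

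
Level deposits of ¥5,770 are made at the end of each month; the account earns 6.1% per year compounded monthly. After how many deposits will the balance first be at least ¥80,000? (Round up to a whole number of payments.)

14 payments

Periodic rate r = 0.061/12 per month; n is counted in months.
Ordinary annuity FV: 80,000 = 5,770 × [((1+r)^n − 1)/r].
(1+r)^n = 1 + 80,000 × r / 5,770, so n = ln(1 + 80,000·r/5,770) / ln(1+r) = 13.43.
Round up to a whole number of payments: n = 14.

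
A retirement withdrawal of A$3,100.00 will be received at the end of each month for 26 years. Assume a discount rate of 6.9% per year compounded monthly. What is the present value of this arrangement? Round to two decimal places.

A$449,014.63

This is an ordinary annuity: 312 payments of A$3,100.00 at the end of each month.
Periodic rate r = 0.069/12 per month; n is counted in months.
PV = PMT × [(1 − (1+r)^−n)/r] = 3,100 × [1 − (1+r)^−312] / r = A$449,014.63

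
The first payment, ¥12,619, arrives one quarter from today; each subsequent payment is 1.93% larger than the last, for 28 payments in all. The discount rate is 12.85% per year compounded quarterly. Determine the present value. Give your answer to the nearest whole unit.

Periodic rate r = 0.1285/4 per quarter; n is counted in quarters.
Growing ordinary annuity: PV = PMT₁ × [1 − ((1+g)/(1+r))^n] / (r − g) = 12,619 × [1 − ((1+0.0193)/(1+r))^28] / (r − 0.0193) = ¥290,640.

¥290,640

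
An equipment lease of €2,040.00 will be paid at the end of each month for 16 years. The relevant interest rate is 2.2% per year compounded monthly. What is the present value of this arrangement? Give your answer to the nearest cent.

This is an ordinary annuity: 192 payments of €2,040.00 at the end of each month.
Periodic rate r = 0.022/12 per month; n is counted in months.
PV = PMT × [(1 − (1+r)^−n)/r] = 2,040 × [1 − (1+r)^−192] / r = €329,916.06

€329,916.06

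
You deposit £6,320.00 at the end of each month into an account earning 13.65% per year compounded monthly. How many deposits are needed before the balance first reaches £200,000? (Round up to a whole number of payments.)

Periodic rate r = 0.1365/12 per month; n is counted in months.
Ordinary annuity FV: 200,000 = 6,320 × [((1+r)^n − 1)/r].
(1+r)^n = 1 + 200,000 × r / 6,320, so n = ln(1 + 200,000·r/6,320) / ln(1+r) = 27.18.
Round up to a whole number of payments: n = 28.

28 payments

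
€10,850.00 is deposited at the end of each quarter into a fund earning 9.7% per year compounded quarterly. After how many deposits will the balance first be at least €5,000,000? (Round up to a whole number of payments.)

Periodic rate r = 0.097/4 per quarter; n is counted in quarters.
Ordinary annuity FV: 5,000,000 = 10,850 × [((1+r)^n − 1)/r].
(1+r)^n = 1 + 5,000,000 × r / 10,850, so n = ln(1 + 5,000,000·r/10,850) / ln(1+r) = 104.31.
Round up to a whole number of payments: n = 105.

105 payments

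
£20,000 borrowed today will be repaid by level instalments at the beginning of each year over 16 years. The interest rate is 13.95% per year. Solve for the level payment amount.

£2,794.25

Level annuity due; solve PV = PMT × [(1 − (1+r)^−n)/r] × (1+r) for PMT.
Periodic rate r = 0.1395 per year.
With n = 16: PMT = 20,000 / ([(1 − (1+r)^−n)/r] × (1+r)) = £2,794.25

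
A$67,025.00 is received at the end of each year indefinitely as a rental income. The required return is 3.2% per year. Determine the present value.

A$2,094,531.25

Periodic rate r = 0.032 per year.
Level perpetuity: PV = PMT / r = 67,025 / (0.032) = A$2,094,531.25.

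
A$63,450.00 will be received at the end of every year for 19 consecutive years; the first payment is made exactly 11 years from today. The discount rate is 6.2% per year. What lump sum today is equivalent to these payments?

Ordinary annuity of 19 payments, first payment at period 11.
Periodic rate r = 0.062 per year.
The ordinary-annuity PV formula values the stream one period before the first payment (period 10); discount that back 10 periods:
PV₀ = 63,450 × [1 − (1+r)^−19] / r × (1+r)^−10 = A$381,957.61

A$381,957.61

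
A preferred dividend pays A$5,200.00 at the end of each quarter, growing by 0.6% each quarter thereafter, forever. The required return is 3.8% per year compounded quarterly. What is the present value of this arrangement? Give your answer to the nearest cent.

Periodic rate r = 0.038/4 per quarter.
Growing perpetuity (Gordon): PV = PMT₁ / (r − g) = 5,200 / (r − 0.006) = A$1,485,714.29.

A$1,485,714.29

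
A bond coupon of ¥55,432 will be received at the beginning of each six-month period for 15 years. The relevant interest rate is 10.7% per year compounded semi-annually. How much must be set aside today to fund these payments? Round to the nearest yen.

This is an annuity due: 30 payments of ¥55,432 at the beginning of each six-month period.
Periodic rate r = 0.107/2 per half-year; n is counted in half-years.
PV = PMT × [(1 − (1+r)^−n)/r] × (1+r) = 55,432 × [1 − (1+r)^−30] / r × (1+r) = ¥862,982

¥862,982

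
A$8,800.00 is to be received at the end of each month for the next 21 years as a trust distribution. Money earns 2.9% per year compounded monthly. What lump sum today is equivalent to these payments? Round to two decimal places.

A$1,659,397.55

This is an ordinary annuity: 252 payments of A$8,800.00 at the end of each month.
Periodic rate r = 0.029/12 per month; n is counted in months.
PV = PMT × [(1 − (1+r)^−n)/r] = 8,800 × [1 − (1+r)^−252] / r = A$1,659,397.55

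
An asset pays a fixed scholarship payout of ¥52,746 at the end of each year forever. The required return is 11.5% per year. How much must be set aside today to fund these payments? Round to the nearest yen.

Periodic rate r = 0.115 per year.
Level perpetuity: PV = PMT / r = 52,746 / (0.115) = ¥458,661.

¥458,661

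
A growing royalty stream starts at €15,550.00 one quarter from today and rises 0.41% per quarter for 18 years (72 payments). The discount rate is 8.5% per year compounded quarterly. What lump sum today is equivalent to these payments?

€638,851.07

Periodic rate r = 0.085/4 per quarter; n is counted in quarters.
Growing ordinary annuity: PV = PMT₁ × [1 − ((1+g)/(1+r))^n] / (r − g) = 15,550 × [1 − ((1+0.0041)/(1+r))^72] / (r − 0.0041) = €638,851.07.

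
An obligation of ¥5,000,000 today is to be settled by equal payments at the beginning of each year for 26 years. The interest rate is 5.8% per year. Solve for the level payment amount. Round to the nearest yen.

¥356,381

Level annuity due; solve PV = PMT × [(1 − (1+r)^−n)/r] × (1+r) for PMT.
Periodic rate r = 0.058 per year.
With n = 26: PMT = 5,000,000 / ([(1 − (1+r)^−n)/r] × (1+r)) = ¥356,381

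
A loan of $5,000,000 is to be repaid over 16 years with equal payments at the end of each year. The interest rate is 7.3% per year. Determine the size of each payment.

Level ordinary annuity; solve PV = PMT × [(1 − (1+r)^−n)/r] for PMT.
Periodic rate r = 0.073 per year.
With n = 16: PMT = 5,000,000 / ([(1 − (1+r)^−n)/r]) = $539,857.10

$539,857.10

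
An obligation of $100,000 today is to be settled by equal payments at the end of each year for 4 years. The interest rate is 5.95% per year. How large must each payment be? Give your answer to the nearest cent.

Level ordinary annuity; solve PV = PMT × [(1 − (1+r)^−n)/r] for PMT.
Periodic rate r = 0.0595 per year.
With n = 4: PMT = 100,000 / ([(1 − (1+r)^−n)/r]) = $28,826.11

$28,826.11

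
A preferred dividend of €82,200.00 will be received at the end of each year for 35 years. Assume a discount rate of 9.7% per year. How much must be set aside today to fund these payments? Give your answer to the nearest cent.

€814,243.31

This is an ordinary annuity: 35 payments of €82,200.00 at the end of each year.
Periodic rate r = 0.097 per year.
PV = PMT × [(1 − (1+r)^−n)/r] = 82,200 × [1 − (1+r)^−35] / r = €814,243.31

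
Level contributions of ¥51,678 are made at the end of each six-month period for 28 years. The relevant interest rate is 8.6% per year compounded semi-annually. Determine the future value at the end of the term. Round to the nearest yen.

This is an ordinary annuity: 56 deposits of ¥51,678 at the end of each six-month period.
Periodic rate r = 0.086/2 per half-year; n is counted in half-years.
FV = PMT × [((1+r)^n − 1)/r] = 51,678 × [(1+r)^56 − 1] / r = ¥11,496,864

¥11,496,864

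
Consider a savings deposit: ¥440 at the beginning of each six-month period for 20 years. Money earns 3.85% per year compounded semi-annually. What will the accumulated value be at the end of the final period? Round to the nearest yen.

This is an annuity due: 40 deposits of ¥440 at the beginning of each six-month period.
Periodic rate r = 0.0385/2 per half-year; n is counted in half-years.
FV = PMT × [((1+r)^n − 1)/r] × (1+r) = 440 × [(1+r)^40 − 1] / r × (1+r) = ¥26,652

¥26,652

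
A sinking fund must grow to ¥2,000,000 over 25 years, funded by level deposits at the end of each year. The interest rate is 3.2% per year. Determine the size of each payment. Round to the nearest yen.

Level ordinary annuity; solve FV = PMT × [((1+r)^n − 1)/r] for PMT.
Periodic rate r = 0.032 per year.
With n = 25: PMT = 2,000,000 / ([((1+r)^n − 1)/r]) = ¥53,430

¥53,430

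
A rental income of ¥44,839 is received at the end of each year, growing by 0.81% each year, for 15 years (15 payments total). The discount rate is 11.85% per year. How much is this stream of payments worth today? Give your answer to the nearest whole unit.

¥320,702

Periodic rate r = 0.1185 per year.
Growing ordinary annuity: PV = PMT₁ × [1 − ((1+g)/(1+r))^n] / (r − g) = 44,839 × [1 − ((1+0.0081)/(1+r))^15] / (r − 0.0081) = ¥320,702.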